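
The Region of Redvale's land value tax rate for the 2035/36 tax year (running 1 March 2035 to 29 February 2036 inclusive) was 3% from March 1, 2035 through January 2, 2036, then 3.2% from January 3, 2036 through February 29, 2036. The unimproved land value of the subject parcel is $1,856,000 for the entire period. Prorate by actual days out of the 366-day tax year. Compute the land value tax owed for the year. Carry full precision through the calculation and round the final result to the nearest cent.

March 1, 2035 – January 2, 2036: 308 days at 3% → $1,856,000 × 3% × 308/366 = $46,856.3934
January 3 – February 29, 2036: 58 days at 3.2% → $1,856,000 × 3.2% × 58/366 = $9,411.8470
Total = $56,268.2404

$56,268.24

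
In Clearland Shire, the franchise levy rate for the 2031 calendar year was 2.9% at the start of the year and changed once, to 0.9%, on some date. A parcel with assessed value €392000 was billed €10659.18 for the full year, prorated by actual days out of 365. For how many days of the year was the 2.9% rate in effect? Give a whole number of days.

332 days

Let d = days at the first rate; then 365 − d days at the second rate.
€392000 × [2.9%·d + 0.9%·(365−d)] / 365 = €10659.18
Solving gives d = 332, so the new rate took effect on November 29, 2031.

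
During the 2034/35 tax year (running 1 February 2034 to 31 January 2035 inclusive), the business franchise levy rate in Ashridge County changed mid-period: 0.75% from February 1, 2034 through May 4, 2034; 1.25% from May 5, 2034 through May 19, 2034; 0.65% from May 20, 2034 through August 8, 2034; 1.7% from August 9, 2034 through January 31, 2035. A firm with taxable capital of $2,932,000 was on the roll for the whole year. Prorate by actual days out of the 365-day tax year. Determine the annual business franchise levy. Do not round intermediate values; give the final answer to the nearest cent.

$35,372.77

February 1 – May 4, 2034: 93 days at 0.75% → $2,932,000 × 0.75% × 93/365 = $5,602.9315
May 5 – May 19, 2034: 15 days at 1.25% → $2,932,000 × 1.25% × 15/365 = $1,506.1644
May 20 – August 8, 2034: 81 days at 0.65% → $2,932,000 × 0.65% × 81/365 = $4,229.3096
August 9, 2034 – January 31, 2035: 176 days at 1.7% → $2,932,000 × 1.7% × 176/365 = $24,034.3671
Total = $35,372.7726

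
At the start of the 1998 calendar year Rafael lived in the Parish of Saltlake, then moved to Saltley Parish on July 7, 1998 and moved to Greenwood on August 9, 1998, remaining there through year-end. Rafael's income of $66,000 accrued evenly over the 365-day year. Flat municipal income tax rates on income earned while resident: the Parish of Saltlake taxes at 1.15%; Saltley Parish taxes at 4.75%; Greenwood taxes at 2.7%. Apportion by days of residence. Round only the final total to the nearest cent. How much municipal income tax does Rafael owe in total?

$1,380.21

The Parish of Saltlake, January 1 – July 6, 1998: 187 days → $66,000 × 1.15% × 187/365 = $388.8575
Saltley Parish, July 7 – August 8, 1998: 33 days → $66,000 × 4.75% × 33/365 = $283.4384
Greenwood, August 9 – December 31, 1998: 145 days → $66,000 × 2.7% × 145/365 = $707.9178
Total = $1,380.2137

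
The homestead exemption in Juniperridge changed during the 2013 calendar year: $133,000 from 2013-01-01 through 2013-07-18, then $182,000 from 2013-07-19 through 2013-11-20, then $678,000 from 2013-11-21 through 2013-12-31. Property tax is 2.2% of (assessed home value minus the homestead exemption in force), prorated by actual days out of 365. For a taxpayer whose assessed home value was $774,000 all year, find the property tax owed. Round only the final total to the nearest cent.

2013-01-01 to 2013-07-18: 199 days, exemption $133,000 → ($774,000 − $133,000) × 2.2% × 199/365 = $7,688.4877
2013-07-19 to 2013-11-20: 125 days, exemption $182,000 → ($774,000 − $182,000) × 2.2% × 125/365 = $4,460.2740
2013-11-21 to 2013-12-31: 41 days, exemption $678,000 → ($774,000 − $678,000) × 2.2% × 41/365 = $237.2384
Total = $12,386.0000

$12,386.00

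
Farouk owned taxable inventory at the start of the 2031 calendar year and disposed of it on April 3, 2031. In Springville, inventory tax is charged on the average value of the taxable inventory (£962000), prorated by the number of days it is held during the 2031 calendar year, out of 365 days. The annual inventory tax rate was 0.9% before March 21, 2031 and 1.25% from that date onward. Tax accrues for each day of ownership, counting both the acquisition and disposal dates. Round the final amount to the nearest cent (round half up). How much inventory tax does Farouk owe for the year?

January 1 – March 20, 2031: 79 days at 0.9% → £962000 × 0.9% × 79/365 = £1873.9233
March 21 – April 3, 2031: 14 days at 1.25% → £962000 × 1.25% × 14/365 = £461.2329
Total = £2335.1562

£2335.16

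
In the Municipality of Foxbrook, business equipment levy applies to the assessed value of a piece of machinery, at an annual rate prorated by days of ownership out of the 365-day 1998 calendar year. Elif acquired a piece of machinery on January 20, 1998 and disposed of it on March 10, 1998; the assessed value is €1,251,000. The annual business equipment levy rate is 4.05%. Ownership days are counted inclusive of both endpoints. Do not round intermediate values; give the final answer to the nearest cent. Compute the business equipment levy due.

€6,940.48

Days held (January 20 – March 10, 1998): 50 out of 365
Tax = €1,251,000 × 4.05% × 50/365 = €6,940.4795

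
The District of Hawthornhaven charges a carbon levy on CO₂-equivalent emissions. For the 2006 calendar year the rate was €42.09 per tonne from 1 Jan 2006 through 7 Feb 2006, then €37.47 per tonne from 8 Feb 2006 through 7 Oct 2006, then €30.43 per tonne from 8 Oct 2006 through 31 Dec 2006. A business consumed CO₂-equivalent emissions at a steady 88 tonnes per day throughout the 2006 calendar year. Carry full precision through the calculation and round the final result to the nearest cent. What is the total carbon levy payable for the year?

1 Jan – 7 Feb 2006: 38 days × 88 tonnes/day = 3,344 tonnes at €42.09/tonne → €140748.96
8 Feb – 7 Oct 2006: 242 days × 88 tonnes/day = 21,296 tonnes at €37.47/tonne → €797961.12
8 Oct – 31 Dec 2006: 85 days × 88 tonnes/day = 7,480 tonnes at €30.43/tonne → €227616.40

€1166326.48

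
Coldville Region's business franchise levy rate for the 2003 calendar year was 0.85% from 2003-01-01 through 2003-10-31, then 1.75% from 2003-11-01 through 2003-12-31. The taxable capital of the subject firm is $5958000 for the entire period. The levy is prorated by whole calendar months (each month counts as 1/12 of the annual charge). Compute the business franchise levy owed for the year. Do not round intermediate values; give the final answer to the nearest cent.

$59580.00

2003-01-01 to 2003-10-31: 10 months at 0.85% → $5958000 × 0.85% × 10/12 = $42202.5000
2003-11-01 to 2003-12-31: 2 months at 1.75% → $5958000 × 1.75% × 2/12 = $17377.5000
Total = $59580.0000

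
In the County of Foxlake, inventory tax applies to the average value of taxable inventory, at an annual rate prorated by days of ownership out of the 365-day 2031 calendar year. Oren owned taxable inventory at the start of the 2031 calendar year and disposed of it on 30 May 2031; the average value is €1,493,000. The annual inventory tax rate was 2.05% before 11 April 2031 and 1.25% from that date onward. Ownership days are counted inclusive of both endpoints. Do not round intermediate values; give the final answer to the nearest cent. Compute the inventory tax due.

€10,941.85

1 January – 10 April 2031: 100 days at 2.05% → €1,493,000 × 2.05% × 100/365 = €8,385.3425
11 April – 30 May 2031: 50 days at 1.25% → €1,493,000 × 1.25% × 50/365 = €2,556.5068
Total = €10,941.8493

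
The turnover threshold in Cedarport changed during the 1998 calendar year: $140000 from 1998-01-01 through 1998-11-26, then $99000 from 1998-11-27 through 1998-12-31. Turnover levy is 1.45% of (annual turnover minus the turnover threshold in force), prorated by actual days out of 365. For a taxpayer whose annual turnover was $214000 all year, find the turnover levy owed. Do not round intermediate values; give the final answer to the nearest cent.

1998-01-01 to 1998-11-26: 330 days, exemption $140000 → ($214000 − $140000) × 1.45% × 330/365 = $970.1096
1998-11-27 to 1998-12-31: 35 days, exemption $99000 → ($214000 − $99000) × 1.45% × 35/365 = $159.8973
Total = $1130.0068

$1130.01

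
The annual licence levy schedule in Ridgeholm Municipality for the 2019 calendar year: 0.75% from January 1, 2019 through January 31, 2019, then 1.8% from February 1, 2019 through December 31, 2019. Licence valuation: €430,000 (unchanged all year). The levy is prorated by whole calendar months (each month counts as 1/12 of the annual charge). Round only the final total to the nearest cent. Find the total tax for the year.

January 1 – January 31, 2019: 1 month at 0.75% → €430,000 × 0.75% × 1/12 = €268.7500
February 1 – December 31, 2019: 11 months at 1.8% → €430,000 × 1.8% × 11/12 = €7,095.0000
Total = €7,363.7500

€7,363.75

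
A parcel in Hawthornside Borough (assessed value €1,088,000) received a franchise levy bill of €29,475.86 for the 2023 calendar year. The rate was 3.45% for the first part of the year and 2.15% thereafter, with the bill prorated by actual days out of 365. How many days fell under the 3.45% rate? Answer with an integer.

Let d = days at the first rate; then 365 − d days at the second rate.
€1,088,000 × [3.45%·d + 2.15%·(365−d)] / 365 = €29,475.86
Solving gives d = 157, so the new rate took effect on June 7, 2023.

157 days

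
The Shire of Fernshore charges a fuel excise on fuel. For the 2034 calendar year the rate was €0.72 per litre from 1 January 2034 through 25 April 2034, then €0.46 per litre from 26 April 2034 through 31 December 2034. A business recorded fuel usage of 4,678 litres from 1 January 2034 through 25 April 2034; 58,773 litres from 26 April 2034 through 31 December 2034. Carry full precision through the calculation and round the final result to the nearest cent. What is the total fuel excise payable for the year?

€30,403.74

1 January – 25 April 2034: 4,678 litres at €0.72/litre → €3,368.16
26 April – 31 December 2034: 58,773 litres at €0.46/litre → €27,035.58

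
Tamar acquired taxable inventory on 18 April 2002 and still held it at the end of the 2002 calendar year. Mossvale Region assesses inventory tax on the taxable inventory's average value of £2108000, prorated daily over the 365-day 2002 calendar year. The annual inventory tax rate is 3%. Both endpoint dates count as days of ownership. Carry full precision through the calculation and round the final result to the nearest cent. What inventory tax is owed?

Days held (18 April – 31 December 2002): 258 out of 365
Tax = £2108000 × 3% × 258/365 = £44701.1507

£44701.15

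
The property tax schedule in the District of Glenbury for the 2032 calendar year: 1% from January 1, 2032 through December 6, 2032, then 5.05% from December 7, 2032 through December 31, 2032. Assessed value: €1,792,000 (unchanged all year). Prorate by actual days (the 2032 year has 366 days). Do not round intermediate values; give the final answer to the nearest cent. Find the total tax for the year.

January 1 – December 6, 2032: 341 days at 1% → €1,792,000 × 1% × 341/366 = €16,695.9563
December 7 – December 31, 2032: 25 days at 5.05% → €1,792,000 × 5.05% × 25/366 = €6,181.4208
Total = €22,877.3770

€22,877.38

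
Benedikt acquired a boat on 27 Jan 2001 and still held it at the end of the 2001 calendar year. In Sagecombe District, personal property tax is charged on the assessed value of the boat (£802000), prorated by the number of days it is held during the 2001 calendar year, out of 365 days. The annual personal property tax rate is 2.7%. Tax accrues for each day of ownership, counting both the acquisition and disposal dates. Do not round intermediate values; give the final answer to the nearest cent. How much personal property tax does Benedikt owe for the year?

£20111.52

Days held (27 Jan – 31 Dec 2001): 339 out of 365
Tax = £802000 × 2.7% × 339/365 = £20111.5233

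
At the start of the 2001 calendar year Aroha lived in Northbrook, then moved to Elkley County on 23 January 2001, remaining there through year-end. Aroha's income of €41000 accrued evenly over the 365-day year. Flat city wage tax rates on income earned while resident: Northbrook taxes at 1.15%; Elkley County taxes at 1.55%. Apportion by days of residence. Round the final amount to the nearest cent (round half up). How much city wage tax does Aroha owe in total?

Northbrook, 1 January – 22 January 2001: 22 days → €41000 × 1.15% × 22/365 = €28.4192
Elkley County, 23 January – 31 December 2001: 343 days → €41000 × 1.55% × 343/365 = €597.1959
Total = €625.6151

€625.62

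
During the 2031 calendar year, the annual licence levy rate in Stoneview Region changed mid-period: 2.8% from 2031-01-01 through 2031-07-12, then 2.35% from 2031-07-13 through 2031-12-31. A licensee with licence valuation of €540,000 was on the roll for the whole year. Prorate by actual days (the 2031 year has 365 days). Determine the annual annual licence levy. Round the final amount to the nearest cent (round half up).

€13,974.90

2031-01-01 to 2031-07-12: 193 days at 2.8% → €540,000 × 2.8% × 193/365 = €7,994.9589
2031-07-13 to 2031-12-31: 172 days at 2.35% → €540,000 × 2.35% × 172/365 = €5,979.9452
Total = €13,974.9041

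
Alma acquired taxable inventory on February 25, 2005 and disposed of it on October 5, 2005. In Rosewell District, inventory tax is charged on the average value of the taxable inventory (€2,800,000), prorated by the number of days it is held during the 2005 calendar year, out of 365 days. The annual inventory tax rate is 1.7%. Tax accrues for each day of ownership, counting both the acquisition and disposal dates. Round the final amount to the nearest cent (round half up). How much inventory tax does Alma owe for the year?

€29,081.64

Days held (February 25 – October 5, 2005): 223 out of 365
Tax = €2,800,000 × 1.7% × 223/365 = €29,081.6438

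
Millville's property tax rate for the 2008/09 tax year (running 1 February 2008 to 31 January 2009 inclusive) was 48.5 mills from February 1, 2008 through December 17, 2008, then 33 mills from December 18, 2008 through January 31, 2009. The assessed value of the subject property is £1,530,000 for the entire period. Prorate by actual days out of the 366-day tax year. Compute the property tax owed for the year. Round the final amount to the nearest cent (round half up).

£71,289.22

February 1 – December 17, 2008: 321 days at 48.5 mills → £1,530,000 × 4.85% × 321/366 = £65,081.4344
December 18, 2008 – January 31, 2009: 45 days at 33 mills → £1,530,000 × 3.3% × 45/366 = £6,207.7869
Total = £71,289.2213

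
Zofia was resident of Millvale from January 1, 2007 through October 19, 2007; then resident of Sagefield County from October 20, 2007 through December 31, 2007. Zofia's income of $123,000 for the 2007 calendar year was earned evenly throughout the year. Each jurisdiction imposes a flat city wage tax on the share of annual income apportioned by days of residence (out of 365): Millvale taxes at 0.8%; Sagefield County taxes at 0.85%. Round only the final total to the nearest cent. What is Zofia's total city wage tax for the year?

$996.30

Millvale, January 1 – October 19, 2007: 292 days → $123,000 × 0.8% × 292/365 = $787.2000
Sagefield County, October 20 – December 31, 2007: 73 days → $123,000 × 0.85% × 73/365 = $209.1000
Total = $996.3000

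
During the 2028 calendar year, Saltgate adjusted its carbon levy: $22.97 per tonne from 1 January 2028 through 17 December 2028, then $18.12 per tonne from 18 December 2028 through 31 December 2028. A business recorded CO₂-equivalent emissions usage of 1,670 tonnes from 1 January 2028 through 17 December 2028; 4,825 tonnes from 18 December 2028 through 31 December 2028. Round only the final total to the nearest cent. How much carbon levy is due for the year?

$125,788.90

1 January – 17 December 2028: 1,670 tonnes at $22.97/tonne → $38,359.90
18 December – 31 December 2028: 4,825 tonnes at $18.12/tonne → $87,429.00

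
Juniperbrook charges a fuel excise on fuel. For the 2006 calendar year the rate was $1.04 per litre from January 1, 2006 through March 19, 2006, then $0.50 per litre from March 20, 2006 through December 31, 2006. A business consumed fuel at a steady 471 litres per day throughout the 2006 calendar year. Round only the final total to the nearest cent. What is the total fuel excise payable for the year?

$105,796.02

January 1 – March 19, 2006: 78 days × 471 litres/day = 36,738 litres at $1.04/litre → $38,207.52
March 20 – December 31, 2006: 287 days × 471 litres/day = 135,177 litres at $0.50/litre → $67,588.50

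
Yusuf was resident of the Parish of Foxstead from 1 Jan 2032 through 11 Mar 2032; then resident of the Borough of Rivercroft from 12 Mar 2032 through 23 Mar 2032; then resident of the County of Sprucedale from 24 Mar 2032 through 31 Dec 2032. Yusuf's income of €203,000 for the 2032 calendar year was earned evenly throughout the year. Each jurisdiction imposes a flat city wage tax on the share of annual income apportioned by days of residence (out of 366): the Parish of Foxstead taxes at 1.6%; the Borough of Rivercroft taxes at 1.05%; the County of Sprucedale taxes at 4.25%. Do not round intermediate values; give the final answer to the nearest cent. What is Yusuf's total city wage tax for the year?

The Parish of Foxstead, 1 Jan – 11 Mar 2032: 71 days → €203,000 × 1.6% × 71/366 = €630.0765
The Borough of Rivercroft, 12 Mar – 23 Mar 2032: 12 days → €203,000 × 1.05% × 12/366 = €69.8852
The County of Sprucedale, 24 Mar – 31 Dec 2032: 283 days → €203,000 × 4.25% × 283/366 = €6,670.9904
Total = €7,370.9522

€7,370.95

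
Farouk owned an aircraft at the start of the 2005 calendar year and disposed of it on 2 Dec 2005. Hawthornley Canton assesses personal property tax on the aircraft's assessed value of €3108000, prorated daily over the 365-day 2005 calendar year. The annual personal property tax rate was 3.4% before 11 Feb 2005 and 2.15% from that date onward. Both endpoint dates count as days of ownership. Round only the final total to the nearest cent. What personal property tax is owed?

1 Jan – 10 Feb 2005: 41 days at 3.4% → €3108000 × 3.4% × 41/365 = €11870.0055
11 Feb – 2 Dec 2005: 295 days at 2.15% → €3108000 × 2.15% × 295/365 = €54006.8219
Total = €65876.8274

€65876.83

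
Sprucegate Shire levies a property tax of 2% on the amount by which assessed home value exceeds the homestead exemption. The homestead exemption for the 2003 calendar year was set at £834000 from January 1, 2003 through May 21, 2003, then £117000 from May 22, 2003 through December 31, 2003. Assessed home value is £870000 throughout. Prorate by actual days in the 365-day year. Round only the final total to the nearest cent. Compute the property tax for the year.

£9520.44

January 1 – May 21, 2003: 141 days, exemption £834000 → (£870000 − £834000) × 2% × 141/365 = £278.1370
May 22 – December 31, 2003: 224 days, exemption £117000 → (£870000 − £117000) × 2% × 224/365 = £9242.3014
Total = £9520.4384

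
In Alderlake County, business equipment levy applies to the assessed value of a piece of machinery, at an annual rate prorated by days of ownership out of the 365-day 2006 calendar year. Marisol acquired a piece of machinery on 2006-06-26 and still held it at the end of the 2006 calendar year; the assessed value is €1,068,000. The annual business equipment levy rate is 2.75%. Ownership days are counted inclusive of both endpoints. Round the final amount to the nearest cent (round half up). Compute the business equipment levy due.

€15,208.03

Days held (2006-06-26 to 2006-12-31): 189 out of 365
Tax = €1,068,000 × 2.75% × 189/365 = €15,208.0274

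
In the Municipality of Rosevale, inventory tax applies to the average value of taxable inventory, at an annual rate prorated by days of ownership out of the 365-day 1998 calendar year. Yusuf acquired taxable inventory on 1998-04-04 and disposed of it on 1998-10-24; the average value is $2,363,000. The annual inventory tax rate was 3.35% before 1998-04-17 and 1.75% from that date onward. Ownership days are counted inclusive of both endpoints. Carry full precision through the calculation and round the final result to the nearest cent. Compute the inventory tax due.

$24,458.67

1998-04-04 to 1998-04-16: 13 days at 3.35% → $2,363,000 × 3.35% × 13/365 = $2,819.4151
1998-04-17 to 1998-10-24: 191 days at 1.75% → $2,363,000 × 1.75% × 191/365 = $21,639.2534
Total = $24,458.6685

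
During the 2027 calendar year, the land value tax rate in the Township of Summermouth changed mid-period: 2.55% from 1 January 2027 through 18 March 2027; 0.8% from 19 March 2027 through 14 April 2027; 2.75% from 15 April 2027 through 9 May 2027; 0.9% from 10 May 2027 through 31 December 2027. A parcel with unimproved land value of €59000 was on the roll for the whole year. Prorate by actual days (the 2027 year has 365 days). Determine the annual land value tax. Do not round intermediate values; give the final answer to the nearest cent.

1 January – 18 March 2027: 77 days at 2.55% → €59000 × 2.55% × 77/365 = €317.3877
19 March – 14 April 2027: 27 days at 0.8% → €59000 × 0.8% × 27/365 = €34.9151
15 April – 9 May 2027: 25 days at 2.75% → €59000 × 2.75% × 25/365 = €111.1301
10 May – 31 December 2027: 236 days at 0.9% → €59000 × 0.9% × 236/365 = €343.3315
Total = €806.7644

€806.76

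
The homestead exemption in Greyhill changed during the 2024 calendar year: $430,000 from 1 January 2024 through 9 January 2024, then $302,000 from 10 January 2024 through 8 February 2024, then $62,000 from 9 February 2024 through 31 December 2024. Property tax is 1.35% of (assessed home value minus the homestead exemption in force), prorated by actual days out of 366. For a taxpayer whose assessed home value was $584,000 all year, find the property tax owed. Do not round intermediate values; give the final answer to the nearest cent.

$6,659.26

1 January – 9 January 2024: 9 days, exemption $430,000 → ($584,000 − $430,000) × 1.35% × 9/366 = $51.1230
10 January – 8 February 2024: 30 days, exemption $302,000 → ($584,000 − $302,000) × 1.35% × 30/366 = $312.0492
9 February – 31 December 2024: 327 days, exemption $62,000 → ($584,000 − $62,000) × 1.35% × 327/366 = $6,296.0902
Total = $6,659.2623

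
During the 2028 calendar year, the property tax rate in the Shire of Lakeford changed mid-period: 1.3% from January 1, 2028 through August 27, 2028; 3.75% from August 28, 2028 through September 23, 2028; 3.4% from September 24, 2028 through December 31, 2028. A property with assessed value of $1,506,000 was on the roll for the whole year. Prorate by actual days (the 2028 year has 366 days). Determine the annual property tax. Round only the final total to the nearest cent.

January 1 – August 27, 2028: 240 days at 1.3% → $1,506,000 × 1.3% × 240/366 = $12,838.0328
August 28 – September 23, 2028: 27 days at 3.75% → $1,506,000 × 3.75% × 27/366 = $4,166.1885
September 24 – December 31, 2028: 99 days at 3.4% → $1,506,000 × 3.4% × 99/366 = $13,850.2623
Total = $30,854.4836

$30,854.48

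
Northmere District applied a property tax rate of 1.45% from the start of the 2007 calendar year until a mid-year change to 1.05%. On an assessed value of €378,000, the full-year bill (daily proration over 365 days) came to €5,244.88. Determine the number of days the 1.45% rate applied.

308 days

Let d = days at the first rate; then 365 − d days at the second rate.
€378,000 × [1.45%·d + 1.05%·(365−d)] / 365 = €5,244.88
Solving gives d = 308, so the new rate took effect on 5 Nov 2007.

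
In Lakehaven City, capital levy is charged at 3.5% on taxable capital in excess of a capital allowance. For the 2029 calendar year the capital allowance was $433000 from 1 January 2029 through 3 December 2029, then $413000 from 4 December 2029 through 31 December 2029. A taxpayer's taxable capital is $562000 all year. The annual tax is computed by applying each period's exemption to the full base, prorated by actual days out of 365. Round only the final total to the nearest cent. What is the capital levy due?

$4568.70

1 January – 3 December 2029: 337 days, exemption $433000 → ($562000 − $433000) × 3.5% × 337/365 = $4168.6438
4 December – 31 December 2029: 28 days, exemption $413000 → ($562000 − $413000) × 3.5% × 28/365 = $400.0548
Total = $4568.6986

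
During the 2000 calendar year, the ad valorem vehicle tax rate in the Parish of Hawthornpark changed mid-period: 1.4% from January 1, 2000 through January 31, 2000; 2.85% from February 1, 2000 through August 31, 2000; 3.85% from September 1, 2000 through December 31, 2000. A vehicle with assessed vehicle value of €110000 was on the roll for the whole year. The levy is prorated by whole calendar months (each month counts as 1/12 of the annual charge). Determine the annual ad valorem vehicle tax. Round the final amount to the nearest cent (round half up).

January 1 – January 31, 2000: 1 month at 1.4% → €110000 × 1.4% × 1/12 = €128.3333
February 1 – August 31, 2000: 7 months at 2.85% → €110000 × 2.85% × 7/12 = €1828.7500
September 1 – December 31, 2000: 4 months at 3.85% → €110000 × 3.85% × 4/12 = €1411.6667
Total = €3368.7500

€3368.75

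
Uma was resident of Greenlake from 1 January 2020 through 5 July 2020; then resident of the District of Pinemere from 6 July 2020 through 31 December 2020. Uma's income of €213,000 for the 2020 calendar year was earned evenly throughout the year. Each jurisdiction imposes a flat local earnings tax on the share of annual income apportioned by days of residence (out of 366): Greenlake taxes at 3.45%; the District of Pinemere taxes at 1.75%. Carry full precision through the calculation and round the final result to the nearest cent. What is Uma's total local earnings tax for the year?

Greenlake, 1 January – 5 July 2020: 187 days → €213,000 × 3.45% × 187/366 = €3,754.5615
The District of Pinemere, 6 July – 31 December 2020: 179 days → €213,000 × 1.75% × 179/366 = €1,823.0123
Total = €5,577.5738

€5,577.57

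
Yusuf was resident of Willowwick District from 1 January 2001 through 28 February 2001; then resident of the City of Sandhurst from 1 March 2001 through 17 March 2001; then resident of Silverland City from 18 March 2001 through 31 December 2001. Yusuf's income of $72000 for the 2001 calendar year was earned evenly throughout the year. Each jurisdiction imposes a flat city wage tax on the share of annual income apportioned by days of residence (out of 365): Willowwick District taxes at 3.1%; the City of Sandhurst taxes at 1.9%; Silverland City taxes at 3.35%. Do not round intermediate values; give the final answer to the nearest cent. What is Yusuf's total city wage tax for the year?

$2334.28

Willowwick District, 1 January – 28 February 2001: 59 days → $72000 × 3.1% × 59/365 = $360.7890
The City of Sandhurst, 1 March – 17 March 2001: 17 days → $72000 × 1.9% × 17/365 = $63.7151
Silverland City, 18 March – 31 December 2001: 289 days → $72000 × 3.35% × 289/365 = $1909.7753
Total = $2334.2795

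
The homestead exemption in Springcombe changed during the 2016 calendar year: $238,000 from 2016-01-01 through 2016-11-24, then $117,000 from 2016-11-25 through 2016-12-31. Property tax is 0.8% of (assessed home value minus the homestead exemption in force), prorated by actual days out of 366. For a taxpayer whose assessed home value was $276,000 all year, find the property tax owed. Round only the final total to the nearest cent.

$401.86

2016-01-01 to 2016-11-24: 329 days, exemption $238,000 → ($276,000 − $238,000) × 0.8% × 329/366 = $273.2678
2016-11-25 to 2016-12-31: 37 days, exemption $117,000 → ($276,000 − $117,000) × 0.8% × 37/366 = $128.5902
Total = $401.8579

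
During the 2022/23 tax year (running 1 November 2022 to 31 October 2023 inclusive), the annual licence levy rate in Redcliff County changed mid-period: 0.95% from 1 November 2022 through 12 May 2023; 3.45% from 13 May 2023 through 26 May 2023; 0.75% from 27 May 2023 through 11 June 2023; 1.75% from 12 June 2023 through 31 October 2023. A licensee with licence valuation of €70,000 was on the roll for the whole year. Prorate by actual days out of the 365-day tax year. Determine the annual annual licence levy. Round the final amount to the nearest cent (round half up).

€943.85

1 November 2022 – 12 May 2023: 193 days at 0.95% → €70,000 × 0.95% × 193/365 = €351.6301
13 May – 26 May 2023: 14 days at 3.45% → €70,000 × 3.45% × 14/365 = €92.6301
27 May – 11 June 2023: 16 days at 0.75% → €70,000 × 0.75% × 16/365 = €23.0137
12 June – 31 October 2023: 142 days at 1.75% → €70,000 × 1.75% × 142/365 = €476.5753
Total = €943.8493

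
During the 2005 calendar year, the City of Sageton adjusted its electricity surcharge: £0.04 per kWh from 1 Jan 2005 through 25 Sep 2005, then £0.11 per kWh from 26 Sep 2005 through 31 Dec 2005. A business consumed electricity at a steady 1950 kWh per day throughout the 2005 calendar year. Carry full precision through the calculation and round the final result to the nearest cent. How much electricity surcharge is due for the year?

£41,710.50

1 Jan – 25 Sep 2005: 268 days × 1950 kWh/day = 522,600 kWh at £0.04/kWh → £20,904.00
26 Sep – 31 Dec 2005: 97 days × 1950 kWh/day = 189,150 kWh at £0.11/kWh → £20,806.50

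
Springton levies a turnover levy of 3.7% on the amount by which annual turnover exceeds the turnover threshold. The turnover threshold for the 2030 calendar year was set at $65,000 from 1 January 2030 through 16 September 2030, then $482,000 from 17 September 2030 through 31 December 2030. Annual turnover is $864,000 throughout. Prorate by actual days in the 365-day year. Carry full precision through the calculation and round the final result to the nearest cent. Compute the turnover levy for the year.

1 January – 16 September 2030: 259 days, exemption $65,000 → ($864,000 − $65,000) × 3.7% × 259/365 = $20,977.5808
17 September – 31 December 2030: 106 days, exemption $482,000 → ($864,000 − $482,000) × 3.7% × 106/365 = $4,104.6685
Total = $25,082.2493

$25,082.25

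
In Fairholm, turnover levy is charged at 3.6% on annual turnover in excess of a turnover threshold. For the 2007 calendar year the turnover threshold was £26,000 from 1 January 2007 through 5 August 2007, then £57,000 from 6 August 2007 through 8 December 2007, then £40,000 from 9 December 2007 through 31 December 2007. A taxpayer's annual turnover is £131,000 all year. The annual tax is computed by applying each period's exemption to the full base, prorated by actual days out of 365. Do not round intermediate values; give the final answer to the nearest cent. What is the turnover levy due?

1 January – 5 August 2007: 217 days, exemption £26,000 → (£131,000 − £26,000) × 3.6% × 217/365 = £2,247.2877
6 August – 8 December 2007: 125 days, exemption £57,000 → (£131,000 − £57,000) × 3.6% × 125/365 = £912.3288
9 December – 31 December 2007: 23 days, exemption £40,000 → (£131,000 − £40,000) × 3.6% × 23/365 = £206.4329
Total = £3,366.0493

£3,366.05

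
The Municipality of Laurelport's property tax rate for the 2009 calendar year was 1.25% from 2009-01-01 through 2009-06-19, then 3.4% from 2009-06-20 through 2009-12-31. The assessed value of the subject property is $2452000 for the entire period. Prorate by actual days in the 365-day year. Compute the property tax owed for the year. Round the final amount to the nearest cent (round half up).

$58814.41

2009-01-01 to 2009-06-19: 170 days at 1.25% → $2452000 × 1.25% × 170/365 = $14275.3425
2009-06-20 to 2009-12-31: 195 days at 3.4% → $2452000 × 3.4% × 195/365 = $44539.0685
Total = $58814.4110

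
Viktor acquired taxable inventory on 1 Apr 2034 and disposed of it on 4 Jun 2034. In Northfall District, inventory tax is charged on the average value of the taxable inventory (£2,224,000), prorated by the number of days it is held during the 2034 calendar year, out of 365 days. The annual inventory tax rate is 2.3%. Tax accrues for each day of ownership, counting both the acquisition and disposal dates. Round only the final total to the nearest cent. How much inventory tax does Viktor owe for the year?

£9,109.26

Days held (1 Apr – 4 Jun 2034): 65 out of 365
Tax = £2,224,000 × 2.3% × 65/365 = £9,109.2603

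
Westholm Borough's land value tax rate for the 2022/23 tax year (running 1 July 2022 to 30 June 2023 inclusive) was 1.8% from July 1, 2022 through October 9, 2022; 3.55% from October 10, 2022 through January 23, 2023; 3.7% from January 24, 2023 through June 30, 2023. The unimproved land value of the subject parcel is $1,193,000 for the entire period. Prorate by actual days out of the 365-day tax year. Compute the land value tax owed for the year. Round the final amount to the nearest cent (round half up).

$37,349.07

July 1 – October 9, 2022: 101 days at 1.8% → $1,193,000 × 1.8% × 101/365 = $5,942.1205
October 10, 2022 – January 23, 2023: 106 days at 3.55% → $1,193,000 × 3.55% × 106/365 = $12,299.3397
January 24 – June 30, 2023: 158 days at 3.7% → $1,193,000 × 3.7% × 158/365 = $19,107.6110
Total = $37,349.0712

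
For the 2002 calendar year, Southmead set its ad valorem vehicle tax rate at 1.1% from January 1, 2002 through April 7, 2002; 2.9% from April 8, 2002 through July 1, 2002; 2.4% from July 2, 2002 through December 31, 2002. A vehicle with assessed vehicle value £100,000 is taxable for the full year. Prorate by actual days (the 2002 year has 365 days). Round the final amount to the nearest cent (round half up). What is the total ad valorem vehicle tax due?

January 1 – April 7, 2002: 97 days at 1.1% → £100,000 × 1.1% × 97/365 = £292.3288
April 8 – July 1, 2002: 85 days at 2.9% → £100,000 × 2.9% × 85/365 = £675.3425
July 2 – December 31, 2002: 183 days at 2.4% → £100,000 × 2.4% × 183/365 = £1,203.2877
Total = £2,170.9589

£2,170.96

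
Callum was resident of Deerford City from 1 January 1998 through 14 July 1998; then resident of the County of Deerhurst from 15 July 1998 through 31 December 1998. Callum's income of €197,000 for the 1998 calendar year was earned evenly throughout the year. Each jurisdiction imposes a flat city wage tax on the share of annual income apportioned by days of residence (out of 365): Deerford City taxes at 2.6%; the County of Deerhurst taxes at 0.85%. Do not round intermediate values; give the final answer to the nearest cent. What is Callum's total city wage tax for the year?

Deerford City, 1 January – 14 July 1998: 195 days → €197,000 × 2.6% × 195/365 = €2,736.4110
The County of Deerhurst, 15 July – 31 December 1998: 170 days → €197,000 × 0.85% × 170/365 = €779.9041
Total = €3,516.3151

€3,516.32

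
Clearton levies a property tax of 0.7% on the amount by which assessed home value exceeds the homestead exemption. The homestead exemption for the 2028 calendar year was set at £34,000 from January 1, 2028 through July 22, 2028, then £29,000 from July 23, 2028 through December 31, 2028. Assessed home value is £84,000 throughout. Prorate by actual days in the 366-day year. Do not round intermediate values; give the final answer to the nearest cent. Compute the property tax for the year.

£365.49

January 1 – July 22, 2028: 204 days, exemption £34,000 → (£84,000 − £34,000) × 0.7% × 204/366 = £195.0820
July 23 – December 31, 2028: 162 days, exemption £29,000 → (£84,000 − £29,000) × 0.7% × 162/366 = £170.4098
Total = £365.4918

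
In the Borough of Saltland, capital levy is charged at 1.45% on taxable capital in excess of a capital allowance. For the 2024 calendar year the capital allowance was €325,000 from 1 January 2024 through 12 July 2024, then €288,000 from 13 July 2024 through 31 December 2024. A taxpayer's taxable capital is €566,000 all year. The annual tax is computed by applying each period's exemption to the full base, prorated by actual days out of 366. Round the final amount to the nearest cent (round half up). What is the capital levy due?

1 January – 12 July 2024: 194 days, exemption €325,000 → (€566,000 − €325,000) × 1.45% × 194/366 = €1,852.2760
13 July – 31 December 2024: 172 days, exemption €288,000 → (€566,000 − €288,000) × 1.45% × 172/366 = €1,894.3497
Total = €3,746.6257

€3,746.63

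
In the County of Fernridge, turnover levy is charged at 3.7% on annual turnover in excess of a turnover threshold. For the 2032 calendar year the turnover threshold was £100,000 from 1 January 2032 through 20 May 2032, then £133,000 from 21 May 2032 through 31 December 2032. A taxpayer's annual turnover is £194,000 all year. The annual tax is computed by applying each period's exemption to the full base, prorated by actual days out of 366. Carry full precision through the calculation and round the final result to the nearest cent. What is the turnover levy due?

1 January – 20 May 2032: 141 days, exemption £100,000 → (£194,000 − £100,000) × 3.7% × 141/366 = £1,339.8852
21 May – 31 December 2032: 225 days, exemption £133,000 → (£194,000 − £133,000) × 3.7% × 225/366 = £1,387.5000
Total = £2,727.3852

£2,727.39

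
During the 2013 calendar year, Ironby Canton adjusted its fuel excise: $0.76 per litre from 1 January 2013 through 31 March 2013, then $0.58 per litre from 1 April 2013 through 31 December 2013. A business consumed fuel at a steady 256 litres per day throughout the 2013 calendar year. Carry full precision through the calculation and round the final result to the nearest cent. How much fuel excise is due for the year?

1 January – 31 March 2013: 90 days × 256 litres/day = 23,040 litres at $0.76/litre → $17,510.40
1 April – 31 December 2013: 275 days × 256 litres/day = 70,400 litres at $0.58/litre → $40,832.00

$58,342.40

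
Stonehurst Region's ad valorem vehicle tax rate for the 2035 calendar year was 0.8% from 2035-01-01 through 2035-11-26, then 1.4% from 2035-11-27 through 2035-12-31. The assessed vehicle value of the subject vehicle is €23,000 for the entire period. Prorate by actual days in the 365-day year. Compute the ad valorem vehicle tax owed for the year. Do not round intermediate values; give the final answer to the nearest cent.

2035-01-01 to 2035-11-26: 330 days at 0.8% → €23,000 × 0.8% × 330/365 = €166.3562
2035-11-27 to 2035-12-31: 35 days at 1.4% → €23,000 × 1.4% × 35/365 = €30.8767
Total = €197.2329

€197.23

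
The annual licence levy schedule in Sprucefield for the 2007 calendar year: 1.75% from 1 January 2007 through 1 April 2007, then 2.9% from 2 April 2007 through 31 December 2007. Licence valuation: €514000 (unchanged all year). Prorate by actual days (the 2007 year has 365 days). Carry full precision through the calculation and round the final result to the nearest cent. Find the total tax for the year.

€13432.30

1 January – 1 April 2007: 91 days at 1.75% → €514000 × 1.75% × 91/365 = €2242.5890
2 April – 31 December 2007: 274 days at 2.9% → €514000 × 2.9% × 274/365 = €11189.7096
Total = €13432.2986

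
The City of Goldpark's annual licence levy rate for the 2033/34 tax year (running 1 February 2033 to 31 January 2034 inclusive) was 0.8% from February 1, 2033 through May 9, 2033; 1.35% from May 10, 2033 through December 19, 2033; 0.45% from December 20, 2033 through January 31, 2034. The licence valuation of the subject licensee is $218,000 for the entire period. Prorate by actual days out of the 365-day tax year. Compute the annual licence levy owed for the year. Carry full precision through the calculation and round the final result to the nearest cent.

$2,389.94

February 1 – May 9, 2033: 98 days at 0.8% → $218,000 × 0.8% × 98/365 = $468.2521
May 10 – December 19, 2033: 224 days at 1.35% → $218,000 × 1.35% × 224/365 = $1,806.1151
December 20, 2033 – January 31, 2034: 43 days at 0.45% → $218,000 × 0.45% × 43/365 = $115.5699
Total = $2,389.9370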